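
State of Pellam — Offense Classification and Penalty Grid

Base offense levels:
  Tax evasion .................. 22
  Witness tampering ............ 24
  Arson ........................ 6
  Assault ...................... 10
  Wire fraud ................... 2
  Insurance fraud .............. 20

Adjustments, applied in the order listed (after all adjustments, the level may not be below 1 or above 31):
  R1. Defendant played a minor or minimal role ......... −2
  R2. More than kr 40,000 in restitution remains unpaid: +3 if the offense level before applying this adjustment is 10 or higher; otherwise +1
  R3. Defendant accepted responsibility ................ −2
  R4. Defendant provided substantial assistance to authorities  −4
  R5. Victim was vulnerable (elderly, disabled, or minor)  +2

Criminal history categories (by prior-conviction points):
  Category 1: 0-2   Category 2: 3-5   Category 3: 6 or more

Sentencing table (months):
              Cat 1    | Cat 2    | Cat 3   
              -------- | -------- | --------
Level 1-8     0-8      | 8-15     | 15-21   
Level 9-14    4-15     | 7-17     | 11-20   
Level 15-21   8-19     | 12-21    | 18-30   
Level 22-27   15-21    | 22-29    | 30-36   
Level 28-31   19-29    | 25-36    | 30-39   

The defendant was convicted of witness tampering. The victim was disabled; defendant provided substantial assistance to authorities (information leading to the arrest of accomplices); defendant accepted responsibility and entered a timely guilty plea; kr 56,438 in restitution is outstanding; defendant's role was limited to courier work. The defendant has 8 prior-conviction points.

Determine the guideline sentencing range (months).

Base offense level for witness tampering: 24.
R1 applies: 24 − 2 = 22.
R2 applies (level before this adjustment is 22 ≥ 10, so +3): 22 + 3 = 25.
R3 applies: 25 − 2 = 23.
R4 applies: 23 − 4 = 19.
R5 applies: 19 + 2 = 21.
Final offense level: 21.
Criminal history: 8 prior points → Category 3 (6+).
Level 21 falls in the 15-21 band.
Grid: Level 15-21 × Category 3 = 18-30 months.

18-30 months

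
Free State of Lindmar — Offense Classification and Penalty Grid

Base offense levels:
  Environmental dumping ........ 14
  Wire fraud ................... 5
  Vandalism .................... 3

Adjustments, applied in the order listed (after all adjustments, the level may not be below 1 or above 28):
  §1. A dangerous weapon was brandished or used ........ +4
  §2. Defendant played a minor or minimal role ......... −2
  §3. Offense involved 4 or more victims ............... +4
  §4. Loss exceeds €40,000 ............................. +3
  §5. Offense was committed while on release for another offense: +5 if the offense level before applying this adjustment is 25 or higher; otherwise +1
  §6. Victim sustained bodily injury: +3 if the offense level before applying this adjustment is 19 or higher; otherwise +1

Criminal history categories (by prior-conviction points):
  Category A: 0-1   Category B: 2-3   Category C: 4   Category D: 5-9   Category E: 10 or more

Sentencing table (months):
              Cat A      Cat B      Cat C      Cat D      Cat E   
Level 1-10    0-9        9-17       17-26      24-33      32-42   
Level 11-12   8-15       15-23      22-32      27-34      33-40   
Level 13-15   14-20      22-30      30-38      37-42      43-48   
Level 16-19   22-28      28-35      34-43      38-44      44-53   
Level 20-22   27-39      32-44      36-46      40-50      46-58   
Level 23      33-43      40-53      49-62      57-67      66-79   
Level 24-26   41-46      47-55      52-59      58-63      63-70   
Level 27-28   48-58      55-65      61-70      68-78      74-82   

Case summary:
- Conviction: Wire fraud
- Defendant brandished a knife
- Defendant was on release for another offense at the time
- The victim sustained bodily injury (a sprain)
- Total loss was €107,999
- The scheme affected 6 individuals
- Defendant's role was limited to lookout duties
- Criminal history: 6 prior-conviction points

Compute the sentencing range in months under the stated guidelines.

Base offense level for wire fraud: 5.
§1 applies: 5 + 4 = 9.
§2 applies: 9 − 2 = 7.
§3 applies: 7 + 4 = 11.
§4 applies: 11 + 3 = 14.
§5 applies (level before this adjustment is 14 < 25, so +1): 14 + 1 = 15.
§6 applies (level before this adjustment is 15 < 19, so +1): 15 + 1 = 16.
Final offense level: 16.
Criminal history: 6 prior points → Category D (5-9).
Level 16 falls in the 16-19 band.
Grid: Level 16-19 × Category D = 38-44 months.

38-44 months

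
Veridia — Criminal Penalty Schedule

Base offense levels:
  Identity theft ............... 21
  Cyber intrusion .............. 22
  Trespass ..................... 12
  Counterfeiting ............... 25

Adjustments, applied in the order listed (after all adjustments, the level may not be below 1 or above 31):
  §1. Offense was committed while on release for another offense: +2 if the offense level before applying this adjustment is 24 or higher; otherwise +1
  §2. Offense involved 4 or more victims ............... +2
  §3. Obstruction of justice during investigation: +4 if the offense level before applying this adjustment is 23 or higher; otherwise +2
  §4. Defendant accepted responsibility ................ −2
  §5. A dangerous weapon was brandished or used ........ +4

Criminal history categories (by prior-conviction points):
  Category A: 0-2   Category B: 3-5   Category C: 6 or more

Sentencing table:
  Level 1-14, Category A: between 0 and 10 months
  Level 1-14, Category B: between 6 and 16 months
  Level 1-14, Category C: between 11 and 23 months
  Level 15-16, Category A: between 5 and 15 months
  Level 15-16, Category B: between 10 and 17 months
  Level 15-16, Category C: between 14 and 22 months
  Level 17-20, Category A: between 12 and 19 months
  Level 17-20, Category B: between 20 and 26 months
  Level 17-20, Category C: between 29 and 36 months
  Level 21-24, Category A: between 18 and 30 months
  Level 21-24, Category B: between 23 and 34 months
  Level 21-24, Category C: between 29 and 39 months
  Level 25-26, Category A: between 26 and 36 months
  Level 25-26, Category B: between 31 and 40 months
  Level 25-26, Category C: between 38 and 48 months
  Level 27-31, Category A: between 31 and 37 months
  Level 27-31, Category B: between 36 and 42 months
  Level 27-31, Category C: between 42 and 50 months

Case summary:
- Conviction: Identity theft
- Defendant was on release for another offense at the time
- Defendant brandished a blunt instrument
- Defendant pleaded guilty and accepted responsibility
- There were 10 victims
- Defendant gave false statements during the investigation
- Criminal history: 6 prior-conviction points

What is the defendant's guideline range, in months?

Base offense level for identity theft: 21.
§1 applies (level before this adjustment is 21 < 24, so +1): 21 + 1 = 22.
§2 applies: 22 + 2 = 24.
§3 applies (level before this adjustment is 24 ≥ 23, so +4): 24 + 4 = 28.
§4 applies: 28 − 2 = 26.
§5 applies: 26 + 4 = 30.
Final offense level: 30.
Criminal history: 6 prior points → Category C (6+).
Level 30 falls in the 27-31 band.
Grid: Level 27-31 × Category C = 42-50 months.

42-50 months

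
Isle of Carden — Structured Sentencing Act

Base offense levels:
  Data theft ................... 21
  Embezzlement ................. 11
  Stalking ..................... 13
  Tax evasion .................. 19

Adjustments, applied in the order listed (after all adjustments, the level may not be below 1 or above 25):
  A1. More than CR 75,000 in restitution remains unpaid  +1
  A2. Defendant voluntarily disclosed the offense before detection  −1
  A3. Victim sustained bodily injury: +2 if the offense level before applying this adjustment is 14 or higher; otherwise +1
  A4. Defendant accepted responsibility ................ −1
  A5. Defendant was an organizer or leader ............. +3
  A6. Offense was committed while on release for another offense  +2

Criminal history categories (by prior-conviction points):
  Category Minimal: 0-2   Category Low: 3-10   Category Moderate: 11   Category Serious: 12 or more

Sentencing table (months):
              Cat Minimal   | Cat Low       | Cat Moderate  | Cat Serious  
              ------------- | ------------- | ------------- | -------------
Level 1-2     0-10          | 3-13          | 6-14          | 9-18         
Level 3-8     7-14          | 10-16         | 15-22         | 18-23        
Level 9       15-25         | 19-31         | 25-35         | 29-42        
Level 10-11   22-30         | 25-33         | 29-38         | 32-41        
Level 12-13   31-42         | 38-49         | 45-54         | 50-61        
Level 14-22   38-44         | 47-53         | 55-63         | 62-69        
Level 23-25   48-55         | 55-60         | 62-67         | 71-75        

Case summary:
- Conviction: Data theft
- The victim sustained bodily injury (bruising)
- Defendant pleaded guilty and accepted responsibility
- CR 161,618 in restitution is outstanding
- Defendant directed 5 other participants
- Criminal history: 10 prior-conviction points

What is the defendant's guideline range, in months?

Base offense level for data theft: 21.
A1 applies: 21 + 1 = 22.
A2 does not apply.
A3 applies (level before this adjustment is 22 ≥ 14, so +2): 22 + 2 = 24.
A4 applies: 24 − 1 = 23.
A5 applies: 23 + 3 = 26.
A6 does not apply.
Level 26 exceeds the maximum of 25; capped at 25.
Final offense level: 25.
Criminal history: 10 prior points → Category Low (3-10).
Level 25 falls in the 23-25 band.
Grid: Level 23-25 × Category Low = 55-60 months.

55-60 months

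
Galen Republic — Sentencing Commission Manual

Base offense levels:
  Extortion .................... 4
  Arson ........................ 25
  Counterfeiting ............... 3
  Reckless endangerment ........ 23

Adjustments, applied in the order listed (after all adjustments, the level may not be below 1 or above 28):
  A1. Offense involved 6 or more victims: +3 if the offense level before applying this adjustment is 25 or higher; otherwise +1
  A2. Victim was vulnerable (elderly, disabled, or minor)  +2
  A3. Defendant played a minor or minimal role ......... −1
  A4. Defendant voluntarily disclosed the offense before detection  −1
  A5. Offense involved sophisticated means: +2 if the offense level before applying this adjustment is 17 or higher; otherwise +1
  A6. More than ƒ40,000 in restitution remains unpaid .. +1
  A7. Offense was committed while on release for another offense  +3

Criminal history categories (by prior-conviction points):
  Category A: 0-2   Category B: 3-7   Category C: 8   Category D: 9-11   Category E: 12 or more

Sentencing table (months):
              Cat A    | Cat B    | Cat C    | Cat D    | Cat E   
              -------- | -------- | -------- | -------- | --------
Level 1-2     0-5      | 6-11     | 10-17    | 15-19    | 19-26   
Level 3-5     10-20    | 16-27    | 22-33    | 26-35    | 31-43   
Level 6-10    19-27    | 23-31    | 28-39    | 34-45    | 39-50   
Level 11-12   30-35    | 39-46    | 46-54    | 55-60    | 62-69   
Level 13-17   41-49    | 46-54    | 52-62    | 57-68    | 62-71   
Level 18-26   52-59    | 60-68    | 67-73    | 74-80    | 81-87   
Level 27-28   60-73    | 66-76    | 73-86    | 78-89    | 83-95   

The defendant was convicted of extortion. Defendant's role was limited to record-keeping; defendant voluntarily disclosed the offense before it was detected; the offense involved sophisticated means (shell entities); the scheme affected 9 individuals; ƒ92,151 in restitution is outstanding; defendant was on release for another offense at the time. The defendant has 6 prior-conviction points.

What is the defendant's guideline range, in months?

Base offense level for extortion: 4.
A1 applies (level before this adjustment is 4 < 25, so +1): 4 + 1 = 5.
A3 applies: 5 − 1 = 4.
A4 applies: 4 − 1 = 3.
A5 applies (level before this adjustment is 3 < 17, so +1): 3 + 1 = 4.
A6 applies: 4 + 1 = 5.
A7 applies: 5 + 3 = 8.
Final offense level: 8.
Criminal history: 6 prior points → Category B (3-7).
Level 8 falls in the 6-10 band.
Grid: Level 6-10 × Category B = 23-31 months.

23-31 months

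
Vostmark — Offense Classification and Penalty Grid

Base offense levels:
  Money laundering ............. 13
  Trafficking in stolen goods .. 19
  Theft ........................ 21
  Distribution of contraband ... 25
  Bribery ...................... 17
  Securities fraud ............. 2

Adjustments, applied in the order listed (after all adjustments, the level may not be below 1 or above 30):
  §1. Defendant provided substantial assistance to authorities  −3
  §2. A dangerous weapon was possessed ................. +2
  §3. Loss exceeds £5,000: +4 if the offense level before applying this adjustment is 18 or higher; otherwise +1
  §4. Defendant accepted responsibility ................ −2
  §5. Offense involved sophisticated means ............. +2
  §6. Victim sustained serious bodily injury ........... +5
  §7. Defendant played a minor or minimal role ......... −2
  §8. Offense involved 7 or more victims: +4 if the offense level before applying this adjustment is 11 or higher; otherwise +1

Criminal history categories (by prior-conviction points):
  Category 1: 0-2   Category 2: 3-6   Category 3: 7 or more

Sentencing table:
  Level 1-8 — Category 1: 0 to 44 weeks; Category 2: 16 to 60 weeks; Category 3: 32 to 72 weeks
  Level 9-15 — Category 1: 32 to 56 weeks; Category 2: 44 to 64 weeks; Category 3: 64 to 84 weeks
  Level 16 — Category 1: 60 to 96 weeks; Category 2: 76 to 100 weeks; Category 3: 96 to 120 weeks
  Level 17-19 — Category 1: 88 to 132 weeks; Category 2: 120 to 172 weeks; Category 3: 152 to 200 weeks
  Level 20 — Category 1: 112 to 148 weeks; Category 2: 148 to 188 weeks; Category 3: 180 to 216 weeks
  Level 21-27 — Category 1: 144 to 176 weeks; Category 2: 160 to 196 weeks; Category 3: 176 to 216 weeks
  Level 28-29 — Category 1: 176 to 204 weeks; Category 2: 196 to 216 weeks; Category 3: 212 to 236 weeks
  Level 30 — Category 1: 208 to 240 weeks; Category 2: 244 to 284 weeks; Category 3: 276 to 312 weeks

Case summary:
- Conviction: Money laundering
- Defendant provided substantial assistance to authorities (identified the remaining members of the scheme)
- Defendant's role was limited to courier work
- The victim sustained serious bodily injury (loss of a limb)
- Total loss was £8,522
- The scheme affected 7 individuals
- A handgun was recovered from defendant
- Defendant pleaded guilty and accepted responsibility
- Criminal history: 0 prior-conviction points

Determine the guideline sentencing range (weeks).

88-132 weeks

Base offense level for money laundering: 13.
§1 applies: 13 − 3 = 10.
§2 applies: 10 + 2 = 12.
§3 applies (level before this adjustment is 12 < 18, so +1): 12 + 1 = 13.
§4 applies: 13 − 2 = 11.
§5 does not apply.
§6 applies: 11 + 5 = 16.
§7 applies: 16 − 2 = 14.
§8 applies (level before this adjustment is 14 ≥ 11, so +4): 14 + 4 = 18.
Final offense level: 18.
Criminal history: 0 prior points → Category 1 (0-2).
Level 18 falls in the 17-19 band.
Grid: Level 17-19 × Category 1 = 88-132 weeks.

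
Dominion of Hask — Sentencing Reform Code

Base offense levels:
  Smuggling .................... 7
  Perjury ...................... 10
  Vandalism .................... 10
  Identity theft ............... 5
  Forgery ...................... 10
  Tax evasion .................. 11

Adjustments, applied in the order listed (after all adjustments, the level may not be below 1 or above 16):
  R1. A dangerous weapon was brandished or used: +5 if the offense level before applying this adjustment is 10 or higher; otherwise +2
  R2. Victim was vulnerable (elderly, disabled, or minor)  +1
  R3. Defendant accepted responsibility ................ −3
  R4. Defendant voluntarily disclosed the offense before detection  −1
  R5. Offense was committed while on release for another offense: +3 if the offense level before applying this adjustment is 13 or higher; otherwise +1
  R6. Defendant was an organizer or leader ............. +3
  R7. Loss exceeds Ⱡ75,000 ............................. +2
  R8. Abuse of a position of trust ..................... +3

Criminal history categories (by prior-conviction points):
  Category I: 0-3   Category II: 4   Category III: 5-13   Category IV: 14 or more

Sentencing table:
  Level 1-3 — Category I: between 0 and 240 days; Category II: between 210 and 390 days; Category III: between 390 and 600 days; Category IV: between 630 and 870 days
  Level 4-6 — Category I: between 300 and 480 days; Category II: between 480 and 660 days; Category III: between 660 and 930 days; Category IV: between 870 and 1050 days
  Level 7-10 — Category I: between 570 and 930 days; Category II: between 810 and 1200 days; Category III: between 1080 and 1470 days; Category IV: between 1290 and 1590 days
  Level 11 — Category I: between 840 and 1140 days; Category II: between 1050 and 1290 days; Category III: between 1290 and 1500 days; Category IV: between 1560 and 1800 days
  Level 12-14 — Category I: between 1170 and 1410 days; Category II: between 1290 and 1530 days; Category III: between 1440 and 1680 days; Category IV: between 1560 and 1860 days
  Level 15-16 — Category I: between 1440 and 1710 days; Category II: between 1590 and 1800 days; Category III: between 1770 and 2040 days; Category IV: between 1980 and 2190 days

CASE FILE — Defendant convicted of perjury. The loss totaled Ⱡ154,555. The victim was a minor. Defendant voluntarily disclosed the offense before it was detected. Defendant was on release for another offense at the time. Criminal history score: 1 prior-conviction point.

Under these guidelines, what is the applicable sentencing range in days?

Base offense level for perjury: 10.
R1 does not apply.
R2 applies: 10 + 1 = 11.
R3 does not apply.
R4 applies: 11 − 1 = 10.
R5 applies (level before this adjustment is 10 < 13, so +1): 10 + 1 = 11.
R6 does not apply.
R7 applies: 11 + 2 = 13.
R8 does not apply.
Final offense level: 13.
Criminal history: 1 prior point → Category I (0-3).
Level 13 falls in the 12-14 band.
Grid: Level 12-14 × Category I = 1170-1410 days.

1170-1410 days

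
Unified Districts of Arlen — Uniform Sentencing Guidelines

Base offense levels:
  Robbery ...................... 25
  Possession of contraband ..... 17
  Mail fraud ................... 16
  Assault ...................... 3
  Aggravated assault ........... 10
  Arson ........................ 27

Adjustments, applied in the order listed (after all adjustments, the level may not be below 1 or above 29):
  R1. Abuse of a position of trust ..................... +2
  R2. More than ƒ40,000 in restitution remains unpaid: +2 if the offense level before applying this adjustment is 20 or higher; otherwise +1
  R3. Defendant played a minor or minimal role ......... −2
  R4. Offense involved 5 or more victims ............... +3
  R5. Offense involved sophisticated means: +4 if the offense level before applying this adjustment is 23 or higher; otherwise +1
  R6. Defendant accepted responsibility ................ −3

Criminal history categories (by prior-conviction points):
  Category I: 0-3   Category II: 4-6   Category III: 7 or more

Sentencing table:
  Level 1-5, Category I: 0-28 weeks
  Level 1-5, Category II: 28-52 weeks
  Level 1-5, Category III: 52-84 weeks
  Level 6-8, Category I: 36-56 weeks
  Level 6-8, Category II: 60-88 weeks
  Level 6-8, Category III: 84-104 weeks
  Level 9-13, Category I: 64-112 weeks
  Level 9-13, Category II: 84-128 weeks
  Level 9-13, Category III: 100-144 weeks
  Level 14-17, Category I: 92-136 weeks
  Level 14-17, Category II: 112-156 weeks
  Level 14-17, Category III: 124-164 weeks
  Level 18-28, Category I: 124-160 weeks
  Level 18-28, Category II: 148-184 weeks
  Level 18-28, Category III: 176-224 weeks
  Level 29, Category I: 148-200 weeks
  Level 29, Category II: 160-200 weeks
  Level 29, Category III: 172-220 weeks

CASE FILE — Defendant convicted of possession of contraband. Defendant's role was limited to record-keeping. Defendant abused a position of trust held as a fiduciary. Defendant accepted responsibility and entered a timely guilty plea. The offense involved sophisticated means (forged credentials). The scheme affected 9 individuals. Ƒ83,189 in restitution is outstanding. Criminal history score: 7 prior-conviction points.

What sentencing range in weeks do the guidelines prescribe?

176-224 weeks

Base offense level for possession of contraband: 17.
R1 applies: 17 + 2 = 19.
R2 applies (level before this adjustment is 19 < 20, so +1): 19 + 1 = 20.
R3 applies: 20 − 2 = 18.
R4 applies: 18 + 3 = 21.
R5 applies (level before this adjustment is 21 < 23, so +1): 21 + 1 = 22.
R6 applies: 22 − 3 = 19.
Final offense level: 19.
Criminal history: 7 prior points → Category III (7+).
Level 19 falls in the 18-28 band.
Grid: Level 18-28 × Category III = 176-224 weeks.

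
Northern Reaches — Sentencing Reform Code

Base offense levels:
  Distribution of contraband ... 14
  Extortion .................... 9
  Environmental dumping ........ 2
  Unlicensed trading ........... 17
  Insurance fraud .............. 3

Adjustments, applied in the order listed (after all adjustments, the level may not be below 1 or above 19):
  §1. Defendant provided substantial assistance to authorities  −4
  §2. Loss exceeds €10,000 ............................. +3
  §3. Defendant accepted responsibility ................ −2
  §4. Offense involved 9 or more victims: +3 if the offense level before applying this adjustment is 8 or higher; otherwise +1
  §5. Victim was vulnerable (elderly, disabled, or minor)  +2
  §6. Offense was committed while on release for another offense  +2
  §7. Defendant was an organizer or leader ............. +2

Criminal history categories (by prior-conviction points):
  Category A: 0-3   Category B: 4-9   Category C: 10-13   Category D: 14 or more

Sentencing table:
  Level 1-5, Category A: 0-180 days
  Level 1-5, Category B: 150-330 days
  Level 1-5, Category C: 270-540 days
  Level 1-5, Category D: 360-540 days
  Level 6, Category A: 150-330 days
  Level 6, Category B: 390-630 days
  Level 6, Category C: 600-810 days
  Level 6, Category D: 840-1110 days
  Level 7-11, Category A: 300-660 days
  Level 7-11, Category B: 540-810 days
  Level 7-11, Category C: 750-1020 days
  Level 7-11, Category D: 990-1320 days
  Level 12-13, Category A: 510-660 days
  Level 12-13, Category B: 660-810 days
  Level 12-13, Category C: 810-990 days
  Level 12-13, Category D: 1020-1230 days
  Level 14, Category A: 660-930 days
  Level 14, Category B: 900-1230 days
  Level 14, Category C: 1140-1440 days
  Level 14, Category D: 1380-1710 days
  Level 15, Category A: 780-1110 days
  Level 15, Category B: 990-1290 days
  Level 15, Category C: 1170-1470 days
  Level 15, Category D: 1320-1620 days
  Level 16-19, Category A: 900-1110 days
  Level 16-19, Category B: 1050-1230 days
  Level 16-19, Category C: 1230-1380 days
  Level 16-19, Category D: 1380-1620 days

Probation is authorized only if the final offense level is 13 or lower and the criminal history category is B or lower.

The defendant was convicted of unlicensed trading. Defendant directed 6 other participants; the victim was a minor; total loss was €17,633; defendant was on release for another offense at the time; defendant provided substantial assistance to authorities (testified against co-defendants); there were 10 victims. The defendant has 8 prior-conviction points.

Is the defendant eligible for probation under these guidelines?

No

Base offense level for unlicensed trading: 17.
§1 applies: 17 − 4 = 13.
§2 applies: 13 + 3 = 16.
§3 does not apply.
§4 applies (level before this adjustment is 16 ≥ 8, so +3): 16 + 3 = 19.
§5 applies: 19 + 2 = 21.
§6 applies: 21 + 2 = 23.
§7 applies: 23 + 2 = 25.
Level 25 exceeds the maximum of 19; capped at 19.
Final offense level: 19.
Criminal history: 8 prior points → Category B (4-9).
Level 19 falls in the 16-19 band.
Grid: Level 16-19 × Category B = 1050-1230 days.
Probation check: level 19 > 13 and category B ≤ B → not eligible.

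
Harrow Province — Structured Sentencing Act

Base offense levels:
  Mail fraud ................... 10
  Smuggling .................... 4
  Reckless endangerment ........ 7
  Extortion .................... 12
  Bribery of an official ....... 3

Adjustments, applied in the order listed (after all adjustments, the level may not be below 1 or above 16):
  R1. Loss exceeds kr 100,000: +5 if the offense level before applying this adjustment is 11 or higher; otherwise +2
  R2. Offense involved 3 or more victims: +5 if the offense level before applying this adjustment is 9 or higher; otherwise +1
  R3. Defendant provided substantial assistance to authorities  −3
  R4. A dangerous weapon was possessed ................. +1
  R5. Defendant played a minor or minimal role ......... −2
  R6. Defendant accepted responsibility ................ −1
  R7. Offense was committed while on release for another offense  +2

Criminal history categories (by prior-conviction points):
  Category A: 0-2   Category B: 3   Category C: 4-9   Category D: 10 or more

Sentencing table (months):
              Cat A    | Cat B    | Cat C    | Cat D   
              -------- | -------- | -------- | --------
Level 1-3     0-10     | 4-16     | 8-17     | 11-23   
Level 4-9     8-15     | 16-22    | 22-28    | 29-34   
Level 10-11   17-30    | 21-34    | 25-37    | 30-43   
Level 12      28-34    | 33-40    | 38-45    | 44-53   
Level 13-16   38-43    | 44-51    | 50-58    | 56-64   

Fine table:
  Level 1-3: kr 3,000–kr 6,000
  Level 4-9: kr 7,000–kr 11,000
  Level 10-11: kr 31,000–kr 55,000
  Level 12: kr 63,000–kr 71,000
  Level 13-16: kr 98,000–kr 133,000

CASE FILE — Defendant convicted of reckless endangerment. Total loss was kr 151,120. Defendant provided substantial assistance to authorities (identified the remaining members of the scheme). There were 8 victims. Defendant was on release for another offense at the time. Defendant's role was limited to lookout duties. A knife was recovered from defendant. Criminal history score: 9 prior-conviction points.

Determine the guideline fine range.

kr 63,000–kr 71,000

Base offense level for reckless endangerment: 7.
R1 applies (level before this adjustment is 7 < 11, so +2): 7 + 2 = 9.
R2 applies (level before this adjustment is 9 ≥ 9, so +5): 9 + 5 = 14.
R3 applies: 14 − 3 = 11.
R4 applies: 11 + 1 = 12.
R5 applies: 12 − 2 = 10.
R7 applies: 10 + 2 = 12.
Final offense level: 12.
Level 12 falls in the 12 band.
Fine table: Level 12 → kr 63,000–kr 71,000.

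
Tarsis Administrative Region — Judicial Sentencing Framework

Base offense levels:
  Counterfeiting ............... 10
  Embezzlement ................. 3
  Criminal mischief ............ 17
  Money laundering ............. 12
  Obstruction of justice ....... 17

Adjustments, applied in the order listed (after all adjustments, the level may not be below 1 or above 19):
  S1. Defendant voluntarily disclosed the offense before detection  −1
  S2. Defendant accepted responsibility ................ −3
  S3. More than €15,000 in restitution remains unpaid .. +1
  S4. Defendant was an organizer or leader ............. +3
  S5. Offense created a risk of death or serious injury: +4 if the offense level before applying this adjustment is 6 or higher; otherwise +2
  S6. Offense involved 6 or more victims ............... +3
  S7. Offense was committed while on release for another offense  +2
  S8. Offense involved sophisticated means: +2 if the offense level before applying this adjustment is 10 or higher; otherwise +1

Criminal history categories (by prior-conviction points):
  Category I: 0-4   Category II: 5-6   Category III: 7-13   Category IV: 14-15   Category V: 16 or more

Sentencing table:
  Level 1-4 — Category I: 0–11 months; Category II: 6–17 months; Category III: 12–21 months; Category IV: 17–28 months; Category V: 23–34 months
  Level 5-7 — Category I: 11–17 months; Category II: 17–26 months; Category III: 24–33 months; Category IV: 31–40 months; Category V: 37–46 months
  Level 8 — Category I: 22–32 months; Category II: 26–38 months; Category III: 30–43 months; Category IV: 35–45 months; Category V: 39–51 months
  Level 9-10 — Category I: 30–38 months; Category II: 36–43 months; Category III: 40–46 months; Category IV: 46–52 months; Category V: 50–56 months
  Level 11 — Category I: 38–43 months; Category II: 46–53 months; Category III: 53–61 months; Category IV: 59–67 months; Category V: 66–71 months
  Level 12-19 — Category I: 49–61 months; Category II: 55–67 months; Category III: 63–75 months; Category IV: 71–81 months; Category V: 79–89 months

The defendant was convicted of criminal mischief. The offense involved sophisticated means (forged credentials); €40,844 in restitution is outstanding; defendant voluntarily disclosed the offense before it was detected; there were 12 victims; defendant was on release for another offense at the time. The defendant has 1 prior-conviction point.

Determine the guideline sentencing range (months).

49-61 months

Base offense level for criminal mischief: 17.
S1 applies: 17 − 1 = 16.
S2 does not apply.
S3 applies: 16 + 1 = 17.
S6 applies: 17 + 3 = 20.
S7 applies: 20 + 2 = 22.
S8 applies (level before this adjustment is 22 ≥ 10, so +2): 22 + 2 = 24.
Level 24 exceeds the maximum of 19; capped at 19.
Final offense level: 19.
Criminal history: 1 prior point → Category I (0-4).
Level 19 falls in the 12-19 band.
Grid: Level 12-19 × Category I = 49-61 months.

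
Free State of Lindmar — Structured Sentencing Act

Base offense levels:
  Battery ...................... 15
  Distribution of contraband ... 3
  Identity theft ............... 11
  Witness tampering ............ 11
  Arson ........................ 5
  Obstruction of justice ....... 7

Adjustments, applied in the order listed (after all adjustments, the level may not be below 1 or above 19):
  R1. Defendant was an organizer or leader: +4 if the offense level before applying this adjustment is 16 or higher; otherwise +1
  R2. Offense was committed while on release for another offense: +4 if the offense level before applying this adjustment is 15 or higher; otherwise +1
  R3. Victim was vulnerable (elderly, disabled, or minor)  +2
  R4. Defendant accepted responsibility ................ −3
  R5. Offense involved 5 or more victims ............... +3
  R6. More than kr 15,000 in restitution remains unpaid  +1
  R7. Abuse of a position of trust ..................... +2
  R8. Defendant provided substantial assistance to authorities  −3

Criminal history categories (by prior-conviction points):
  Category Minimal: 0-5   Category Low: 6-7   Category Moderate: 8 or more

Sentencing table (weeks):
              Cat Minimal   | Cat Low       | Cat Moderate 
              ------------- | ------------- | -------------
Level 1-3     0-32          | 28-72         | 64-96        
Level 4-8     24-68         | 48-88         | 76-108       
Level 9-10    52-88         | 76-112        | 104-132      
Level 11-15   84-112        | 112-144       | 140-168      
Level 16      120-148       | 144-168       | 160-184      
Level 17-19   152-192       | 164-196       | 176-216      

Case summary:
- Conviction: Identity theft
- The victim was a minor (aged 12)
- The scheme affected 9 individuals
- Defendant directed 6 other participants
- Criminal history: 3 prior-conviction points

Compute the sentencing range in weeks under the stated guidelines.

Base offense level for identity theft: 11.
R1 applies (level before this adjustment is 11 < 16, so +1): 11 + 1 = 12.
R2 does not apply.
R3 applies: 12 + 2 = 14.
R4 does not apply.
R5 applies: 14 + 3 = 17.
R8 does not apply.
Final offense level: 17.
Criminal history: 3 prior points → Category Minimal (0-5).
Level 17 falls in the 17-19 band.
Grid: Level 17-19 × Category Minimal = 152-192 weeks.

152-192 weeks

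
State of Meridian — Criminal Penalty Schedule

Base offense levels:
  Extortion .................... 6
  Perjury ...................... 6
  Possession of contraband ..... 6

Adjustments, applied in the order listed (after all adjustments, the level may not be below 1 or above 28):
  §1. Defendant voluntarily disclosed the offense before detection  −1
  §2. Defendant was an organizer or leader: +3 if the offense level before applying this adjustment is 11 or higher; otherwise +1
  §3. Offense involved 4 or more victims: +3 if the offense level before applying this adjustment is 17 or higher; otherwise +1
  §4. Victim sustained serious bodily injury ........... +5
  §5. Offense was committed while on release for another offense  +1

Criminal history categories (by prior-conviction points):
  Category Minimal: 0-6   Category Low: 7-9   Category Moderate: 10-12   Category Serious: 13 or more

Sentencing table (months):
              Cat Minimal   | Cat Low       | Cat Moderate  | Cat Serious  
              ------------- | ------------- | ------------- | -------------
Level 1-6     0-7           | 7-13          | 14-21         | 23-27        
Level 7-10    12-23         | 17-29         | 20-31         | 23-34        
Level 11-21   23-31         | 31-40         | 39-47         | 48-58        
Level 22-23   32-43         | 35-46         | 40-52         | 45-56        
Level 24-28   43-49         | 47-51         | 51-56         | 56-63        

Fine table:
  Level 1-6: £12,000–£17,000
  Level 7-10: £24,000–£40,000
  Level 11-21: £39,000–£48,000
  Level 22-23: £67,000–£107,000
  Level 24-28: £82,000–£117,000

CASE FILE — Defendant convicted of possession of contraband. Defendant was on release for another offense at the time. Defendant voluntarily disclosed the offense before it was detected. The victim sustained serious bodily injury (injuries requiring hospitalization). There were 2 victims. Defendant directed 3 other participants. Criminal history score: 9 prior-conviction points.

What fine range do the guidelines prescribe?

Base offense level for possession of contraband: 6.
§1 applies: 6 − 1 = 5.
§2 applies (level before this adjustment is 5 < 11, so +1): 5 + 1 = 6.
§3 does not apply.
§4 applies: 6 + 5 = 11.
§5 applies: 11 + 1 = 12.
Final offense level: 12.
Level 12 falls in the 11-21 band.
Fine table: Level 11-21 → £39,000–£48,000.

£39,000–£48,000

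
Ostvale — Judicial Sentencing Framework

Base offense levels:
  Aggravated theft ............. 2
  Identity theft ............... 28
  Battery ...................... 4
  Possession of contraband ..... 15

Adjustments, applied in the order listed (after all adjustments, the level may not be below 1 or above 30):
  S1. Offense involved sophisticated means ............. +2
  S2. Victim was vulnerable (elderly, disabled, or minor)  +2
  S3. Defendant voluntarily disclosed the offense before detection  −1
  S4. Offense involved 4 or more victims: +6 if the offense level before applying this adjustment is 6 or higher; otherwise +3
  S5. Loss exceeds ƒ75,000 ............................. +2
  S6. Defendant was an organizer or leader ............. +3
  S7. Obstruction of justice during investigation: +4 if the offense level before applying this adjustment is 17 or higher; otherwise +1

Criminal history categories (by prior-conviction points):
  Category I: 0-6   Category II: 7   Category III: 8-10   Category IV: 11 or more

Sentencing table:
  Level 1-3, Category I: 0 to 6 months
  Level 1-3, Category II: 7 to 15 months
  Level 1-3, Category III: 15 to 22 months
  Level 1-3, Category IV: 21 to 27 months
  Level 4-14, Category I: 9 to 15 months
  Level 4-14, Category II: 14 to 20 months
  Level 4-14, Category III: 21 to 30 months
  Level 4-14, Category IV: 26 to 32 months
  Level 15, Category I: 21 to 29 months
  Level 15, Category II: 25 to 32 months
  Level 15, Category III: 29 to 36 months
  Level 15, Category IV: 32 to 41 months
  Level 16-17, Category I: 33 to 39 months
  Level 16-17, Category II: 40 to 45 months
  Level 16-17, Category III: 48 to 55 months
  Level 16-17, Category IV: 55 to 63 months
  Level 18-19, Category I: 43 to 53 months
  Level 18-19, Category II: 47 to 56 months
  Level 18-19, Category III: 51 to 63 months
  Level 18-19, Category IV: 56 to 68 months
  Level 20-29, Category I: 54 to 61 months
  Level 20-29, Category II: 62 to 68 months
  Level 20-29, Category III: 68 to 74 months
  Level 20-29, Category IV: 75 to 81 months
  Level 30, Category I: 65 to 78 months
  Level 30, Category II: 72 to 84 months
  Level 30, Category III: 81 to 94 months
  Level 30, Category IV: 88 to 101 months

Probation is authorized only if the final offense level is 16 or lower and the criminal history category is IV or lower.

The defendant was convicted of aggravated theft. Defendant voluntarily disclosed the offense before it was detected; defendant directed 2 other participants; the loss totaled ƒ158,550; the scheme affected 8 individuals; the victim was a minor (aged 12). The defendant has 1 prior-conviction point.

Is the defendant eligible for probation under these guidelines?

Yes

Base offense level for aggravated theft: 2.
S1 does not apply.
S2 applies: 2 + 2 = 4.
S3 applies: 4 − 1 = 3.
S4 applies (level before this adjustment is 3 < 6, so +3): 3 + 3 = 6.
S5 applies: 6 + 2 = 8.
S6 applies: 8 + 3 = 11.
S7 does not apply.
Final offense level: 11.
Criminal history: 1 prior point → Category I (0-6).
Level 11 falls in the 4-14 band.
Grid: Level 4-14 × Category I = 9-15 months.
Probation check: level 11 ≤ 16 and category I ≤ IV → eligible.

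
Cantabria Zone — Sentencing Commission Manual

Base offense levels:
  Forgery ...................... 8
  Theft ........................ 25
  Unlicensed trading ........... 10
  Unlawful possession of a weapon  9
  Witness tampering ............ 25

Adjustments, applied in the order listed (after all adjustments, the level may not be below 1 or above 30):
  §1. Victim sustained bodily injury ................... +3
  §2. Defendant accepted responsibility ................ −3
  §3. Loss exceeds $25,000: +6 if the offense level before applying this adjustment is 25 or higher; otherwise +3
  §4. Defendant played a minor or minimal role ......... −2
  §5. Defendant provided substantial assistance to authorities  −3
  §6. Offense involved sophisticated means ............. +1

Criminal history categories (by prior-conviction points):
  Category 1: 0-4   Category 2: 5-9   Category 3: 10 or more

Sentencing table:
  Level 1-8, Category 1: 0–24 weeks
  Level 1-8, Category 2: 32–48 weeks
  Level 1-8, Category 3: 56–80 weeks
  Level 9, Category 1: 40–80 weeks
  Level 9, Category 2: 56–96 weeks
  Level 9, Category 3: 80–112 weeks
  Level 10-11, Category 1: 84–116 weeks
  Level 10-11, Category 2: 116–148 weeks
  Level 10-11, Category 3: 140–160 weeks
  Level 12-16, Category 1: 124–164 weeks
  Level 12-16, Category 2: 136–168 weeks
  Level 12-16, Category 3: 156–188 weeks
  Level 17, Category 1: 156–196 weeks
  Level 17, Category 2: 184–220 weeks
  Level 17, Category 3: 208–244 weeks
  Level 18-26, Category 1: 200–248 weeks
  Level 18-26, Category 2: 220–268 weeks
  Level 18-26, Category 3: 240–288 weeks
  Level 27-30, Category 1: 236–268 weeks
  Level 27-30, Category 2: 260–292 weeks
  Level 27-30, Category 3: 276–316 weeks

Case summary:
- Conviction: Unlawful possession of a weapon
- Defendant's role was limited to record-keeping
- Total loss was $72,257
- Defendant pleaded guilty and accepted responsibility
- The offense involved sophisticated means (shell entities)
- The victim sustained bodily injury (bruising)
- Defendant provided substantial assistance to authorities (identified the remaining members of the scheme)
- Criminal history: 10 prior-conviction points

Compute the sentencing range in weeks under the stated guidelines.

56-80 weeks

Base offense level for unlawful possession of a weapon: 9.
§1 applies: 9 + 3 = 12.
§2 applies: 12 − 3 = 9.
§3 applies (level before this adjustment is 9 < 25, so +3): 9 + 3 = 12.
§4 applies: 12 − 2 = 10.
§5 applies: 10 − 3 = 7.
§6 applies: 7 + 1 = 8.
Final offense level: 8.
Criminal history: 10 prior points → Category 3 (10+).
Level 8 falls in the 1-8 band.
Grid: Level 1-8 × Category 3 = 56-80 weeks.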